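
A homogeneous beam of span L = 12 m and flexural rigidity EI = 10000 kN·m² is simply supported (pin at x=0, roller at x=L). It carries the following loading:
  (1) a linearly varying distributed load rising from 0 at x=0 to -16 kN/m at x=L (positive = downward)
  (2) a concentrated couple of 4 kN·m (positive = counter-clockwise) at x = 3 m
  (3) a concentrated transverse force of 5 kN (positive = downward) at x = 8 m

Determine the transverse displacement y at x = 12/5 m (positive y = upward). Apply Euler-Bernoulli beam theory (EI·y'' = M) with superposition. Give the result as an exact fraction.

y(12/5) = 26950111/234375000 m

Load 1 — triangular load w₀=-16 kN/m (0→w₀ over full span):
  y_1 = -w₀x(7L⁴-10L²x²+3x⁴)/(360LEI) = -(-16)·(12/5)·(7·12⁴-10·12²·(12/5)²+3·(12/5)⁴)/(360·12·10000) = 1188864/9765625 m
Load 2 — applied couple M₀=4 kN·m at a=3 m (b=L-a=9):
  y_2 = (M₀x³/(6L)+C₁x)/EI  [x≤a] with C₁=M₀(3b²-L²)/(6L)=11/2 = (4·(12/5)³/(6·12)+(11/2)·(12/5))/10000 = 873/625000 m
Load 3 — point force P=5 kN at a=8 m (b=L-a=4):
  y_3 = -Pbx(L²-b²-x²)/(6LEI)  [x≤a] = -5·4·(12/5)·(12²-4²-(12/5)²)/(6·12·10000) = -382/46875 m
Superposition: y = Σ y_i = 26950111/234375000 m ≈ 0.114987 m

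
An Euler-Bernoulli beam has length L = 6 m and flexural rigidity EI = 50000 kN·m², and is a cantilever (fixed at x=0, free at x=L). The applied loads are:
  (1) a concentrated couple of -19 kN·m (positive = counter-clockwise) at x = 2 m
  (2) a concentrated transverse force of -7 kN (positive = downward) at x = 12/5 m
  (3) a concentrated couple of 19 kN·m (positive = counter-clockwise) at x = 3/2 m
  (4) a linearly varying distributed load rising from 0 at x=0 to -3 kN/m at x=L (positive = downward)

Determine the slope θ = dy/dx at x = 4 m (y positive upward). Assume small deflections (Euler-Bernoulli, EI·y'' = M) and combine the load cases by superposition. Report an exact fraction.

Load 1 — applied couple M₀=-19 kN·m at a=2 m (b=L-a=4):
  θ_1 = M₀a/EI  [x>a] = (-19)·2/50000 = -19/25000 rad
Load 2 — point force P=-7 kN at a=12/5 m (b=L-a=18/5):
  θ_2 = -Pa²/(2EI)  [x>a] = -(-7)·(12/5)²/(2·50000) = 63/156250 rad
Load 3 — applied couple M₀=19 kN·m at a=3/2 m (b=L-a=9/2):
  θ_3 = M₀a/EI  [x>a] = 19·(3/2)/50000 = 57/100000 rad
Load 4 — triangular load w₀=-3 kN/m (0→w₀ over full span):
  θ_4 = (w₀Lx²/4-w₀L²x/3-w₀x⁴/(24L))/EI = ((-3)·6·4²/4-(-3)·6²·4/3-(-3)·4⁴/(24·6))/50000 = 29/18750 rad
Superposition: θ = Σ θ_i = 13199/7500000 rad ≈ 0.001760 rad

θ(4) = 13199/7500000 rad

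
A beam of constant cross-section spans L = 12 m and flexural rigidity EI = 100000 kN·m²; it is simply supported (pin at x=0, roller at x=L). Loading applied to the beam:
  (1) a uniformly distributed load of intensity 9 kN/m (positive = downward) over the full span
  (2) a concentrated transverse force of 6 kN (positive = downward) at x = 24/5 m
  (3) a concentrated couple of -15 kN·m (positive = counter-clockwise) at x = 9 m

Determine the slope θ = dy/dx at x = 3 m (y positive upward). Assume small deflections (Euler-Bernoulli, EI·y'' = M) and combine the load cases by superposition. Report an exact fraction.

Load 1 — uniform load w=9 kN/m over full span:
  θ_1 = -w(L³-6Lx²+4x³)/(24EI) = -9·(12³-6·12·3²+4·3³)/(24·100000) = -891/200000 rad
Load 2 — point force P=6 kN at a=24/5 m (b=L-a=36/5):
  θ_2 = -Pb(L²-b²-3x²)/(6LEI)  [x≤a] = -6·(36/5)·(12²-(36/5)²-3·3²)/(6·12·100000) = -4887/12500000 rad
Load 3 — applied couple M₀=-15 kN·m at a=9 m (b=L-a=3):
  θ_3 = (M₀x²/(2L)+C₁)/EI  [x≤a] with C₁=M₀(3b²-L²)/(6L)=195/8 = ((-15)·3²/(2·12)+(195/8))/100000 = 3/16000 rad
Superposition: θ = Σ θ_i = -232923/50000000 rad ≈ -0.004658 rad

θ(3) = -232923/50000000 rad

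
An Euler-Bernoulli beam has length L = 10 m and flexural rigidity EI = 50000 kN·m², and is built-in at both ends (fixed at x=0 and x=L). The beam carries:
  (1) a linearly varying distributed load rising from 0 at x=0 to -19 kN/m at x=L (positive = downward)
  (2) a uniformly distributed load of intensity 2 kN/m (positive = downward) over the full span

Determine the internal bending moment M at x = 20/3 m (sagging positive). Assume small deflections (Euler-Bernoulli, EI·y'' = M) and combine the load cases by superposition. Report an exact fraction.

M(20/3) = -2210/81 kN·m

Load 1 — triangular load w₀=-19 kN/m (0→w₀ over full span):
  M_1 = 3w₀Lx/20 - w₀L²/30 - w₀x³/(6L) = 3·(-19)·10·(20/3)/20 - (-19)·10²/30 - (-19)·(20/3)³/(6·10) = -2660/81 kN·m
Load 2 — uniform load w=2 kN/m over full span:
  M_2 = wLx/2 - wL²/12 - wx²/2 = 2·10·(20/3)/2 - 2·10²/12 - 2·(20/3)²/2 = 50/9 kN·m
Superposition: M = Σ M_i = -2210/81 kN·m ≈ -27.283951 kN·m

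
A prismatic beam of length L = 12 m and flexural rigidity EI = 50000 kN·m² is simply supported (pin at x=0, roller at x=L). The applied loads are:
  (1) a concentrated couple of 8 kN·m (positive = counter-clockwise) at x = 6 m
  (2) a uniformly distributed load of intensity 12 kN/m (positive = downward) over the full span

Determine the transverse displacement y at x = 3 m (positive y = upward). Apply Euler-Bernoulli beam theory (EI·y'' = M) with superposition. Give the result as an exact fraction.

y(3) = -927/20000 m

Load 1 — applied couple M₀=8 kN·m at a=6 m (b=L-a=6):
  y_1 = (M₀x³/(6L)+C₁x)/EI  [x≤a] with C₁=M₀(3b²-L²)/(6L)=-4 = (8·3³/(6·12)+(-4)·3)/50000 = -9/50000 m
Load 2 — uniform load w=12 kN/m over full span:
  y_2 = -wx(L³-2Lx²+x³)/(24EI) = -12·3·(12³-2·12·3²+3³)/(24·50000) = -4617/100000 m
Superposition: y = Σ y_i = -927/20000 m ≈ -0.046350 m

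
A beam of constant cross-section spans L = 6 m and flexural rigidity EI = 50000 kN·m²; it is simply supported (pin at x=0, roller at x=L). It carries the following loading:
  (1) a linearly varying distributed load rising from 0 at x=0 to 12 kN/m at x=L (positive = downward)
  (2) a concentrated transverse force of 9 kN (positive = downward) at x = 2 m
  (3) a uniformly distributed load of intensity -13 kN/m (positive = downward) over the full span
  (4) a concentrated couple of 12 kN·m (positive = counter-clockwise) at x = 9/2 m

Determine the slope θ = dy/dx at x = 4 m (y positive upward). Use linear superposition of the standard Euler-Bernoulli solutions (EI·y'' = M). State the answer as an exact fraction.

θ(4) = -949/3000000 rad

Load 1 — triangular load w₀=12 kN/m (0→w₀ over full span):
  θ_1 = -w₀(7L⁴-30L²x²+15x⁴)/(360LEI) = -12·(7·6⁴-30·6²·4²+15·4⁴)/(360·6·50000) = 91/187500 rad
Load 2 — point force P=9 kN at a=2 m (b=L-a=4):
  θ_2 = -Pa(2L²-6Lx+3x²+a²)/(6LEI)  [x>a] = -9·2·(2·6²-6·6·4+3·4²+2²)/(6·6·50000) = 1/5000 rad
Load 3 — uniform load w=-13 kN/m over full span:
  θ_3 = -w(L³-6Lx²+4x³)/(24EI) = -(-13)·(6³-6·6·4²+4·4³)/(24·50000) = -169/150000 rad
Load 4 — applied couple M₀=12 kN·m at a=9/2 m (b=L-a=3/2):
  θ_4 = (M₀x²/(2L)+C₁)/EI  [x≤a] with C₁=M₀(3b²-L²)/(6L)=-39/4 = (12·4²/(2·6)+(-39/4))/50000 = 1/8000 rad
Superposition: θ = Σ θ_i = -949/3000000 rad ≈ -0.000316 rad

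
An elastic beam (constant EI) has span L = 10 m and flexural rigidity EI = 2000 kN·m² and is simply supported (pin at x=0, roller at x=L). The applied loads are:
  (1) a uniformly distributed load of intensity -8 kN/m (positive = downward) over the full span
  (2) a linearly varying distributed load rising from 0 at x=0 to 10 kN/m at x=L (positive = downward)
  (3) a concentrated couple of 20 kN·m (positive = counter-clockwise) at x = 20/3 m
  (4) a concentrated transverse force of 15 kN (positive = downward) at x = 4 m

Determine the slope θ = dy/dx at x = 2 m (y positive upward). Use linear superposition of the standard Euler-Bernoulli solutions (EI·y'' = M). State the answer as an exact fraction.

θ(2) = 3/1000 rad

Load 1 — uniform load w=-8 kN/m over full span:
  θ_1 = -w(L³-6Lx²+4x³)/(24EI) = -(-8)·(10³-6·10·2²+4·2³)/(24·2000) = 33/250 rad
Load 2 — triangular load w₀=10 kN/m (0→w₀ over full span):
  θ_2 = -w₀(7L⁴-30L²x²+15x⁴)/(360LEI) = -10·(7·10⁴-30·10²·2²+15·2⁴)/(360·10·2000) = -91/1125 rad
Load 3 — applied couple M₀=20 kN·m at a=20/3 m (b=L-a=10/3):
  θ_3 = (M₀x²/(2L)+C₁)/EI  [x≤a] with C₁=M₀(3b²-L²)/(6L)=-200/9 = (20·2²/(2·10)+(-200/9))/2000 = -41/4500 rad
Load 4 — point force P=15 kN at a=4 m (b=L-a=6):
  θ_4 = -Pb(L²-b²-3x²)/(6LEI)  [x≤a] = -15·6·(10²-6²-3·2²)/(6·10·2000) = -39/1000 rad
Superposition: θ = Σ θ_i = 3/1000 rad ≈ 0.003000 rad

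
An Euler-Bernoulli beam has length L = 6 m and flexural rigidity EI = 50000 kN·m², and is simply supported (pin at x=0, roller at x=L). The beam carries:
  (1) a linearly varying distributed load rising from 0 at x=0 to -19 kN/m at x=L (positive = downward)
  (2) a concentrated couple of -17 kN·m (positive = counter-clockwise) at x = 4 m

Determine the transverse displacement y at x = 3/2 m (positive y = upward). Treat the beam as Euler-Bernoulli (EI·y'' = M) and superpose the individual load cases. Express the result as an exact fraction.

y(3/2) = 12761/5120000 m

Load 1 — triangular load w₀=-19 kN/m (0→w₀ over full span):
  y_1 = -w₀x(7L⁴-10L²x²+3x⁴)/(360LEI) = -(-19)·(3/2)·(7·6⁴-10·6²·(3/2)²+3·(3/2)⁴)/(360·6·50000) = 55917/25600000 m
Load 2 — applied couple M₀=-17 kN·m at a=4 m (b=L-a=2):
  y_2 = (M₀x³/(6L)+C₁x)/EI  [x≤a] with C₁=M₀(3b²-L²)/(6L)=34/3 = ((-17)·(3/2)³/(6·6)+(34/3)·(3/2))/50000 = 493/1600000 m
Superposition: y = Σ y_i = 12761/5120000 m ≈ 0.002492 m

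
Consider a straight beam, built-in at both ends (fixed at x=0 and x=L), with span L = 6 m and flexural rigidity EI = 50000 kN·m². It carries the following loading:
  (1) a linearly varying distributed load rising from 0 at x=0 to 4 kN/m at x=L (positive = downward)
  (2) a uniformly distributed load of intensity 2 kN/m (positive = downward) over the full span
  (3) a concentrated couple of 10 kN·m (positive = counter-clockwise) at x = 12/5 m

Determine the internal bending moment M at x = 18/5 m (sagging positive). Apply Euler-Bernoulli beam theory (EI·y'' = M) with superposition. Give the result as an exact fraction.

Load 1 — triangular load w₀=4 kN/m (0→w₀ over full span):
  M_1 = 3w₀Lx/20 - w₀L²/30 - w₀x³/(6L) = 3·4·6·(18/5)/20 - 4·6²/30 - 4·(18/5)³/(6·6) = 372/125 kN·m
Load 2 — uniform load w=2 kN/m over full span:
  M_2 = wLx/2 - wL²/12 - wx²/2 = 2·6·(18/5)/2 - 2·6²/12 - 2·(18/5)²/2 = 66/25 kN·m
Load 3 — applied couple M₀=10 kN·m at a=12/5 m (b=L-a=18/5):
  M_3 = R_Ax - M_A - M₀  [x>a] with R_A=12/5, M_A=6/5 = (12/5)·(18/5) - (6/5) - 10 = -64/25 kN·m
Superposition: M = Σ M_i = 382/125 kN·m ≈ 3.056000 kN·m

M(18/5) = 382/125 kN·m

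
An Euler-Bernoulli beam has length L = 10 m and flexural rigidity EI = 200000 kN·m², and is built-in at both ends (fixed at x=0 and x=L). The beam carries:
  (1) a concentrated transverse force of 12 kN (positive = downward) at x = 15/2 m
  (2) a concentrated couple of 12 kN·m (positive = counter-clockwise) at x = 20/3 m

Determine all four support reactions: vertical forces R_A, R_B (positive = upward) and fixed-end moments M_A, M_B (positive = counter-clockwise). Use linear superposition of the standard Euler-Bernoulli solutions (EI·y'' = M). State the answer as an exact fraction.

Load 1 — point force P=12 kN at a=15/2 m (b=L-a=5/2):
  R_A = Pb²(3a+b)/L³ = 12·(5/2)²·(3·(15/2)+(5/2))/10³ = 15/8 kN
  M_A = Pab²/L² = 12·(15/2)·(5/2)²/10² = 45/8 kN·m
  R_B = Pa²(a+3b)/L³ = 12·(15/2)²·((15/2)+3·(5/2))/10³ = 81/8 kN
  M_B = -Pa²b/L² = -12·(15/2)²·(5/2)/10² = -135/8 kN·m
Load 2 — applied couple M₀=12 kN·m at a=20/3 m (b=L-a=10/3):
  R_A = 6M₀ab/L³ = 6·12·(20/3)·(10/3)/10³ = 8/5 kN
  M_A = M₀b(2a-b)/L² = 12·(10/3)·(2·(20/3)-(10/3))/10² = 4 kN·m
  R_B = -6M₀ab/L³ = -6·12·(20/3)·(10/3)/10³ = -8/5 kN
  M_B = M₀a(2b-a)/L² = 12·(20/3)·(2·(10/3)-(20/3))/10² = 0 kN·m
Superposition: R_A = 139/40 kN, M_A = 77/8 kN·m, R_B = 341/40 kN, M_B = -135/8 kN·m

R_A = 139/40 kN, M_A = 77/8 kN·m, R_B = 341/40 kN, M_B = -135/8 kN·m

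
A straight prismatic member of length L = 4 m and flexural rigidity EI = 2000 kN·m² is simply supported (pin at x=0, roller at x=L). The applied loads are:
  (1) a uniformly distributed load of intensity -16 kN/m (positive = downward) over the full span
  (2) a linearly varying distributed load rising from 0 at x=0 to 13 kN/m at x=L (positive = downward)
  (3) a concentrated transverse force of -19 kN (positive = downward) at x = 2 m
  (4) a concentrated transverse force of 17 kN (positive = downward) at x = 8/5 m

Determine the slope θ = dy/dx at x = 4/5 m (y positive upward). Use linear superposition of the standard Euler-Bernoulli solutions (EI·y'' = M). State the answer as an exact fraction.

θ(4/5) = 124583/11250000 rad

Load 1 — uniform load w=-16 kN/m over full span:
  θ_1 = -w(L³-6Lx²+4x³)/(24EI) = -(-16)·(4³-6·4·(4/5)²+4·(4/5)³)/(24·2000) = 264/15625 rad
Load 2 — triangular load w₀=13 kN/m (0→w₀ over full span):
  θ_2 = -w₀(7L⁴-30L²x²+15x⁴)/(360LEI) = -13·(7·4⁴-30·4²·(4/5)²+15·(4/5)⁴)/(360·4·2000) = -4732/703125 rad
Load 3 — point force P=-19 kN at a=2 m (b=L-a=2):
  θ_3 = -Pb(L²-b²-3x²)/(6LEI)  [x≤a] = -(-19)·2·(4²-2²-3·(4/5)²)/(6·4·2000) = 399/50000 rad
Load 4 — point force P=17 kN at a=8/5 m (b=L-a=12/5):
  θ_4 = -Pb(L²-b²-3x²)/(6LEI)  [x≤a] = -17·(12/5)·(4²-(12/5)²-3·(4/5)²)/(6·4·2000) = -221/31250 rad
Superposition: θ = Σ θ_i = 124583/11250000 rad ≈ 0.011074 rad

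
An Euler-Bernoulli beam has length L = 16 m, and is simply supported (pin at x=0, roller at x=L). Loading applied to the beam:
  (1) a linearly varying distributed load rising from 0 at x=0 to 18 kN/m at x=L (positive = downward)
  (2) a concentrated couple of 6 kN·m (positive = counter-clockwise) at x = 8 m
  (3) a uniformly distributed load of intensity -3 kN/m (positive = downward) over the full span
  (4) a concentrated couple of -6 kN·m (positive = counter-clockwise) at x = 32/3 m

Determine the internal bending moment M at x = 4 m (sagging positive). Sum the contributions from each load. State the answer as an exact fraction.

Load 1 — triangular load w₀=18 kN/m (0→w₀ over full span):
  M_1 = w₀Lx/6 - w₀x³/(6L) = 18·16·4/6 - 18·4³/(6·16) = 180 kN·m
Load 2 — applied couple M₀=6 kN·m at a=8 m (b=L-a=8):
  M_2 = M₀x/L  [x≤a] = 6·4/16 = 3/2 kN·m
Load 3 — uniform load w=-3 kN/m over full span:
  M_3 = wx(L-x)/2 = (-3)·4·(16-4)/2 = -72 kN·m
Load 4 — applied couple M₀=-6 kN·m at a=32/3 m (b=L-a=16/3):
  M_4 = M₀x/L  [x≤a] = (-6)·4/16 = -3/2 kN·m
Superposition: M = Σ M_i = 108 kN·m ≈ 108.000000 kN·m

M(4) = 108 kN·m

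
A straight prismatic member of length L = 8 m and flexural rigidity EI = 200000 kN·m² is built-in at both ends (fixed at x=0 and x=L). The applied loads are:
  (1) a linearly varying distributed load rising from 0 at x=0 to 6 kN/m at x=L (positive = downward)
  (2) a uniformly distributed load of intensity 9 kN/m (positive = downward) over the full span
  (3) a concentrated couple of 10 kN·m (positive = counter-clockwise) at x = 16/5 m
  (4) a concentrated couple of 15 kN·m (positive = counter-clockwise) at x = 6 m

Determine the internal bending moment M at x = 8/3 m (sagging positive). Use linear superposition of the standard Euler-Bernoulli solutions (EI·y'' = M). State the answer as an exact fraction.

M(8/3) = 10613/432 kN·m

Load 1 — triangular load w₀=6 kN/m (0→w₀ over full span):
  M_1 = 3w₀Lx/20 - w₀L²/30 - w₀x³/(6L) = 3·6·8·(8/3)/20 - 6·8²/30 - 6·(8/3)³/(6·8) = 544/135 kN·m
Load 2 — uniform load w=9 kN/m over full span:
  M_2 = wLx/2 - wL²/12 - wx²/2 = 9·8·(8/3)/2 - 9·8²/12 - 9·(8/3)²/2 = 16 kN·m
Load 3 — applied couple M₀=10 kN·m at a=16/5 m (b=L-a=24/5):
  M_3 = R_Ax - M_A  [x≤a] with R_A=9/5, M_A=6/5 = (9/5)·(8/3) - (6/5) = 18/5 kN·m
Load 4 — applied couple M₀=15 kN·m at a=6 m (b=L-a=2):
  M_4 = R_Ax - M_A  [x≤a] with R_A=135/64, M_A=75/16 = (135/64)·(8/3) - (75/16) = 15/16 kN·m
Superposition: M = Σ M_i = 10613/432 kN·m ≈ 24.567130 kN·m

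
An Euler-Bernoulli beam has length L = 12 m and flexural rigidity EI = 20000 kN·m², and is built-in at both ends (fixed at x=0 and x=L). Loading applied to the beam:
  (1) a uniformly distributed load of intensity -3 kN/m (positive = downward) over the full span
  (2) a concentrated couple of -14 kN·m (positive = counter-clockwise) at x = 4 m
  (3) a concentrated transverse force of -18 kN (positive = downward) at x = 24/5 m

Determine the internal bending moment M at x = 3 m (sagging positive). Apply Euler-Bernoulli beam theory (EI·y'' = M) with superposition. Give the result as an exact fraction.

M(3) = -9791/750 kN·m

Load 1 — uniform load w=-3 kN/m over full span:
  M_1 = wLx/2 - wL²/12 - wx²/2 = (-3)·12·3/2 - (-3)·12²/12 - (-3)·3²/2 = -9/2 kN·m
Load 2 — applied couple M₀=-14 kN·m at a=4 m (b=L-a=8):
  M_2 = R_Ax - M_A  [x≤a] with R_A=-14/9, M_A=0 = (-14/9)·3 - 0 = -14/3 kN·m
Load 3 — point force P=-18 kN at a=24/5 m (b=L-a=36/5):
  M_3 = Pb²(3a+b)x/L³ - Pab²/L²  [x≤a] = (-18)·(36/5)²·(3·(24/5)+(36/5))·3/12³ - (-18)·(24/5)·(36/5)²/12² = -486/125 kN·m
Superposition: M = Σ M_i = -9791/750 kN·m ≈ -13.054667 kN·m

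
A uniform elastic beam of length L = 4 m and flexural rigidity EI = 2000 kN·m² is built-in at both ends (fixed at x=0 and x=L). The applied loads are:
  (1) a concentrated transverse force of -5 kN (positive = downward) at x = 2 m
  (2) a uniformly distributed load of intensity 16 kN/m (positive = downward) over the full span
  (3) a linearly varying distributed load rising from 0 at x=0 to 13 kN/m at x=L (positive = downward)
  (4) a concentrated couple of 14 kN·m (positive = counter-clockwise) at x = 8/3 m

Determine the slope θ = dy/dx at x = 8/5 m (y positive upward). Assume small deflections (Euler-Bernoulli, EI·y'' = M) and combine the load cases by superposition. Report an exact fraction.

Load 1 — point force P=-5 kN at a=2 m (b=L-a=2):
  θ_1 = -Pb²x(2aL-(3a+b)x)/(2L³EI)  [x≤a] = -(-5)·2²·(8/5)·(2·2·4-(3·2+2)·(8/5))/(2·4³·2000) = 1/2500 rad
Load 2 — uniform load w=16 kN/m over full span:
  θ_2 = -wx(L-x)(L-2x)/(12EI) = -16·(8/5)·(4-(8/5))·(4-2·(8/5))/(12·2000) = -32/15625 rad
Load 3 — triangular load w₀=13 kN/m (0→w₀ over full span):
  θ_3 = -w₀(2x(L-x)(L-2x)(x+2L)+x²(L-x)²)/(120LEI) = -13·(2·(8/5)·(4-(8/5))·(4-2·(8/5))·((8/5)+2·4)+(8/5)²·(4-(8/5))²)/(120·4·2000) = -78/78125 rad
Load 4 — applied couple M₀=14 kN·m at a=8/3 m (b=L-a=4/3):
  θ_4 = (R_Ax²/2 - M_Ax)/EI  [x≤a] with R_A=14/3, M_A=14/3 = ((14/3)·(8/5)²/2 - (14/3)·(8/5))/2000 = -7/9375 rad
Superposition: θ = Σ θ_i = -3181/937500 rad ≈ -0.003393 rad

θ(8/5) = -3181/937500 rad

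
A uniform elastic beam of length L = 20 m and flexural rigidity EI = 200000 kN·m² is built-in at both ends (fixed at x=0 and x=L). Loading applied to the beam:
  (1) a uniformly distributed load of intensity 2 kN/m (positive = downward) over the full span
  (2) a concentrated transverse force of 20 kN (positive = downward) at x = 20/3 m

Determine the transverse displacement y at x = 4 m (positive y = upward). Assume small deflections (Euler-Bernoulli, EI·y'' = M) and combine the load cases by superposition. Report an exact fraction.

Load 1 — uniform load w=2 kN/m over full span:
  y_1 = -wx²(L-x)²/(24EI) = -2·4²·(20-4)²/(24·200000) = -16/9375 m
Load 2 — point force P=20 kN at a=20/3 m (b=L-a=40/3):
  y_2 = -Pb²x²(3aL-(3a+b)x)/(6L³EI)  [x≤a] = -20·(40/3)²·4²·(3·(20/3)·20-(3·(20/3)+(40/3))·4)/(6·20³·200000) = -16/10125 m
Superposition: y = Σ y_i = -832/253125 m ≈ -0.003287 m

y(4) = -832/253125 m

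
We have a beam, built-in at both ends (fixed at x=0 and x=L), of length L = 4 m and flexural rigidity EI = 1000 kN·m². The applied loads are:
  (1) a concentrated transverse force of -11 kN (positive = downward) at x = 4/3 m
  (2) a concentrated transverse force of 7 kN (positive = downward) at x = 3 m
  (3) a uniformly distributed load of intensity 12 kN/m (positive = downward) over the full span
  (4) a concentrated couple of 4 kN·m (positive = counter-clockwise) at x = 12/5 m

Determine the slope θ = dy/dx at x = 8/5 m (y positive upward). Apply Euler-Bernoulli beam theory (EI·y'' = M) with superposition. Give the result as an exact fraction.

Load 1 — point force P=-11 kN at a=4/3 m (b=L-a=8/3):
  θ_1 = Pa²(L-x)(2bL-(3b+a)(L-x))/(2L³EI)  [x>a] = (-11)·(4/3)²·(4-(8/5))·(2·(8/3)·4-(3·(8/3)+(4/3))·(4-(8/5)))/(2·4³·1000) = 11/28125 rad
Load 2 — point force P=7 kN at a=3 m (b=L-a=1):
  θ_2 = -Pb²x(2aL-(3a+b)x)/(2L³EI)  [x≤a] = -7·1²·(8/5)·(2·3·4-(3·3+1)·(8/5))/(2·4³·1000) = -7/10000 rad
Load 3 — uniform load w=12 kN/m over full span:
  θ_3 = -wx(L-x)(L-2x)/(12EI) = -12·(8/5)·(4-(8/5))·(4-2·(8/5))/(12·1000) = -48/15625 rad
Load 4 — applied couple M₀=4 kN·m at a=12/5 m (b=L-a=8/5):
  θ_4 = (R_Ax²/2 - M_Ax)/EI  [x≤a] with R_A=36/25, M_A=32/25 = ((36/25)·(8/5)²/2 - (32/25)·(8/5))/1000 = -16/78125 rad
Superposition: θ = Σ θ_i = -40339/11250000 rad ≈ -0.003586 rad

θ(8/5) = -40339/11250000 rad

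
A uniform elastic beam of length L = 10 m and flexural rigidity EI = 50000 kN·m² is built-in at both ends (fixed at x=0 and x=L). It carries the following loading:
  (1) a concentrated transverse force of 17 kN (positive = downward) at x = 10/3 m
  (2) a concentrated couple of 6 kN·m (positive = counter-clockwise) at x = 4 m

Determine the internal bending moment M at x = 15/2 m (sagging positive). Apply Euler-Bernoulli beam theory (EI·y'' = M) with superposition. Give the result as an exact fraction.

M(15/2) = -2449/1350 kN·m

Load 1 — point force P=17 kN at a=10/3 m (b=L-a=20/3):
  M_1 = Pa²(a+3b)(L-x)/L³ - Pa²b/L²  [x>a] = 17·(10/3)²·((10/3)+3·(20/3))·(10-(15/2))/10³ - 17·(10/3)²·(20/3)/10² = -85/54 kN·m
Load 2 — applied couple M₀=6 kN·m at a=4 m (b=L-a=6):
  M_2 = R_Ax - M_A - M₀  [x>a] with R_A=108/125, M_A=18/25 = (108/125)·(15/2) - (18/25) - 6 = -6/25 kN·m
Superposition: M = Σ M_i = -2449/1350 kN·m ≈ -1.814074 kN·m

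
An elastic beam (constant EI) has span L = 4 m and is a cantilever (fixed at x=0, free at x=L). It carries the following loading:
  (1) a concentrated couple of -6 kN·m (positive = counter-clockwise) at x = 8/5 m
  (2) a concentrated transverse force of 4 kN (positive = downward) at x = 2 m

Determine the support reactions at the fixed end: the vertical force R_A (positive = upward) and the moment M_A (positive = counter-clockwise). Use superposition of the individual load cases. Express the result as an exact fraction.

Load 1 — applied couple M₀=-6 kN·m at a=8/5 m (b=L-a=12/5):
  R_A = 0 kN
  M_A = -M₀ = -(-6) = 6 kN·m
Load 2 — point force P=4 kN at a=2 m (b=L-a=2):
  R_A = P = 4 kN
  M_A = Pa = 4·2 = 8 kN·m
Superposition: R_A = 4 kN, M_A = 14 kN·m

R_A = 4 kN, M_A = 14 kN·m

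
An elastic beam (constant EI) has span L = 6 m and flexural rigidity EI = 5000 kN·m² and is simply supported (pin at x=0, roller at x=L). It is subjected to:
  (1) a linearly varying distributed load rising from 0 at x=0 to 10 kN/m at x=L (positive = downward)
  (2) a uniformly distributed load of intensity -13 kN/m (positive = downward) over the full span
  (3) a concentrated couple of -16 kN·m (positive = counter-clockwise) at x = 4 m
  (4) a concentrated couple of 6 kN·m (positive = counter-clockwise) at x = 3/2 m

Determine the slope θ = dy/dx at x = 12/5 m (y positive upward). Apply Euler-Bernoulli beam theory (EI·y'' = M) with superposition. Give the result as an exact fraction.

Load 1 — triangular load w₀=10 kN/m (0→w₀ over full span):
  θ_1 = -w₀(7L⁴-30L²x²+15x⁴)/(360LEI) = -10·(7·6⁴-30·6²·(12/5)²+15·(12/5)⁴)/(360·6·5000) = -969/312500 rad
Load 2 — uniform load w=-13 kN/m over full span:
  θ_2 = -w(L³-6Lx²+4x³)/(24EI) = -(-13)·(6³-6·6·(12/5)²+4·(12/5)³)/(24·5000) = 4329/625000 rad
Load 3 — applied couple M₀=-16 kN·m at a=4 m (b=L-a=2):
  θ_3 = (M₀x²/(2L)+C₁)/EI  [x≤a] with C₁=M₀(3b²-L²)/(6L)=32/3 = ((-16)·(12/5)²/(2·6)+(32/3))/5000 = 28/46875 rad
Load 4 — applied couple M₀=6 kN·m at a=3/2 m (b=L-a=9/2):
  θ_4 = (M₀x²/(2L)-M₀(x-a)+C₁)/EI  [x>a] with C₁=M₀(3b²-L²)/(6L)=33/8 = (6·(12/5)²/(2·6)-6·((12/5)-(3/2))+(33/8))/5000 = 321/1000000 rad
Superposition: θ = Σ θ_i = 71159/15000000 rad ≈ 0.004744 rad

θ(12/5) = 71159/15000000 rad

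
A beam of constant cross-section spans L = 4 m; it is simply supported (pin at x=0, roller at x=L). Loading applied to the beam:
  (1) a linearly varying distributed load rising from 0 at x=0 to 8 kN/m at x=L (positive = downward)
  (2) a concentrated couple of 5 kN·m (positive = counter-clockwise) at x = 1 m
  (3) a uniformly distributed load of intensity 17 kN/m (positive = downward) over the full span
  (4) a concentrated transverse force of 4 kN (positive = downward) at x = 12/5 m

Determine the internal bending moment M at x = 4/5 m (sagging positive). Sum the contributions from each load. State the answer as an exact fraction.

Load 1 — triangular load w₀=8 kN/m (0→w₀ over full span):
  M_1 = w₀Lx/6 - w₀x³/(6L) = 8·4·(4/5)/6 - 8·(4/5)³/(6·4) = 512/125 kN·m
Load 2 — applied couple M₀=5 kN·m at a=1 m (b=L-a=3):
  M_2 = M₀x/L  [x≤a] = 5·(4/5)/4 = 1 kN·m
Load 3 — uniform load w=17 kN/m over full span:
  M_3 = wx(L-x)/2 = 17·(4/5)·(4-(4/5))/2 = 544/25 kN·m
Load 4 — point force P=4 kN at a=12/5 m (b=L-a=8/5):
  M_4 = Pbx/L  [x≤a] = 4·(8/5)·(4/5)/4 = 32/25 kN·m
Superposition: M = Σ M_i = 3517/125 kN·m ≈ 28.136000 kN·m

M(4/5) = 3517/125 kN·m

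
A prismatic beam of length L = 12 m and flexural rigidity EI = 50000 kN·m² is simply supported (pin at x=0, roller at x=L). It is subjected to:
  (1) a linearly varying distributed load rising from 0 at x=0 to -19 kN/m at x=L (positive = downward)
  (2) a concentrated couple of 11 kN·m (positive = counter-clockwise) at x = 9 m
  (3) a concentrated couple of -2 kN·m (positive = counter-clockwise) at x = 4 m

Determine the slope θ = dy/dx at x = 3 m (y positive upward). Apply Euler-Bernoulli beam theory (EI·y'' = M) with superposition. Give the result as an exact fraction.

Load 1 — triangular load w₀=-19 kN/m (0→w₀ over full span):
  θ_1 = -w₀(7L⁴-30L²x²+15x⁴)/(360LEI) = -(-19)·(7·12⁴-30·12²·3²+15·3⁴)/(360·12·50000) = 75639/8000000 rad
Load 2 — applied couple M₀=11 kN·m at a=9 m (b=L-a=3):
  θ_2 = (M₀x²/(2L)+C₁)/EI  [x≤a] with C₁=M₀(3b²-L²)/(6L)=-143/8 = (11·3²/(2·12)+(-143/8))/50000 = -11/40000 rad
Load 3 — applied couple M₀=-2 kN·m at a=4 m (b=L-a=8):
  θ_3 = (M₀x²/(2L)+C₁)/EI  [x≤a] with C₁=M₀(3b²-L²)/(6L)=-4/3 = ((-2)·3²/(2·12)+(-4/3))/50000 = -1/24000 rad
Superposition: θ = Σ θ_i = 219317/24000000 rad ≈ 0.009138 rad

θ(3) = 219317/24000000 rad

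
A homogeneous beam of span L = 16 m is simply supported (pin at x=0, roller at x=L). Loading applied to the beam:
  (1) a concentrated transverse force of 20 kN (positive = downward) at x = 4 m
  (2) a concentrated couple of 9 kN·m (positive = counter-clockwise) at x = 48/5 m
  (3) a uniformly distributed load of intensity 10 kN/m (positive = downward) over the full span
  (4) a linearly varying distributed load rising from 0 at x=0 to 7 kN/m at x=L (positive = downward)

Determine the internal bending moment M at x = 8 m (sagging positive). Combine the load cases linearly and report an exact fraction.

Load 1 — point force P=20 kN at a=4 m (b=L-a=12):
  M_1 = Pa(L-x)/L  [x>a] = 20·4·(16-8)/16 = 40 kN·m
Load 2 — applied couple M₀=9 kN·m at a=48/5 m (b=L-a=32/5):
  M_2 = M₀x/L  [x≤a] = 9·8/16 = 9/2 kN·m
Load 3 — uniform load w=10 kN/m over full span:
  M_3 = wx(L-x)/2 = 10·8·(16-8)/2 = 320 kN·m
Load 4 — triangular load w₀=7 kN/m (0→w₀ over full span):
  M_4 = w₀Lx/6 - w₀x³/(6L) = 7·16·8/6 - 7·8³/(6·16) = 112 kN·m
Superposition: M = Σ M_i = 953/2 kN·m ≈ 476.500000 kN·m

M(8) = 953/2 kN·m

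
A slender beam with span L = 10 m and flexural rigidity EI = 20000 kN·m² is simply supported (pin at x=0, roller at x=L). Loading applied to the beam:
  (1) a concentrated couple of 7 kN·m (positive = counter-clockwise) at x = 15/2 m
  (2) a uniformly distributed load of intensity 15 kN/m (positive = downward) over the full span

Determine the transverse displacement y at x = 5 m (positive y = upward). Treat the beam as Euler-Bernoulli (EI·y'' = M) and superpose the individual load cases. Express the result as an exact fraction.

Load 1 — applied couple M₀=7 kN·m at a=15/2 m (b=L-a=5/2):
  y_1 = (M₀x³/(6L)+C₁x)/EI  [x≤a] with C₁=M₀(3b²-L²)/(6L)=-455/48 = (7·5³/(6·10)+(-455/48)·5)/20000 = -21/12800 m
Load 2 — uniform load w=15 kN/m over full span:
  y_2 = -wx(L³-2Lx²+x³)/(24EI) = -15·5·(10³-2·10·5²+5³)/(24·20000) = -25/256 m
Superposition: y = Σ y_i = -1271/12800 m ≈ -0.099297 m

y(5) = -1271/12800 m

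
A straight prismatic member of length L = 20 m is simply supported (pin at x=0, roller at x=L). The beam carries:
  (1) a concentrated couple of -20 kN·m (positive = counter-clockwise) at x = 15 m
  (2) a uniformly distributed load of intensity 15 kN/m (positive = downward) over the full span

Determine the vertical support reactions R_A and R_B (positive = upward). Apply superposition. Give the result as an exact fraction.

Load 1 — applied couple M₀=-20 kN·m at a=15 m (b=L-a=5):
  R_A = M₀/L = (-20)/20 = -1 kN
  R_B = -M₀/L = -(-20)/20 = 1 kN
Load 2 — uniform load w=15 kN/m over full span:
  R_A = wL/2 = 15·20/2 = 150 kN
  R_B = wL/2 = 15·20/2 = 150 kN
Superposition: R_A = 149 kN, R_B = 151 kN

R_A = 149 kN, R_B = 151 kN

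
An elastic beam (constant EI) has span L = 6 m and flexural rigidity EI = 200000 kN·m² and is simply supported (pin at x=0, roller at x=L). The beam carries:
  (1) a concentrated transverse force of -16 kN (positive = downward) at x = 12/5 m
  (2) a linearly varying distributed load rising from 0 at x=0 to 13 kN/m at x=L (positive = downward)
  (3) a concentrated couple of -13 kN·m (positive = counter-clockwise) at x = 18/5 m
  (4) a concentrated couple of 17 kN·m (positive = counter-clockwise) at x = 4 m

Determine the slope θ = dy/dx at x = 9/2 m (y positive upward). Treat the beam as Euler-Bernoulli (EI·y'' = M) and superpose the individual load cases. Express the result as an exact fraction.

θ(9/2) = 1951309/19200000000 rad

Load 1 — point force P=-16 kN at a=12/5 m (b=L-a=18/5):
  θ_1 = -Pa(2L²-6Lx+3x²+a²)/(6LEI)  [x>a] = -(-16)·(12/5)·(2·6²-6·6·(9/2)+3·(9/2)²+(12/5)²)/(6·6·200000) = -783/6250000 rad
Load 2 — triangular load w₀=13 kN/m (0→w₀ over full span):
  θ_2 = -w₀(7L⁴-30L²x²+15x⁴)/(360LEI) = -13·(7·6⁴-30·6²·(9/2)²+15·(9/2)⁴)/(360·6·200000) = 51207/256000000 rad
Load 3 — applied couple M₀=-13 kN·m at a=18/5 m (b=L-a=12/5):
  θ_3 = (M₀x²/(2L)-M₀(x-a)+C₁)/EI  [x>a] with C₁=M₀(3b²-L²)/(6L)=169/25 = ((-13)·(9/2)²/(2·6)-(-13)·((9/2)-(18/5))+(169/25))/200000 = -1391/80000000 rad
Load 4 — applied couple M₀=17 kN·m at a=4 m (b=L-a=2):
  θ_4 = (M₀x²/(2L)-M₀(x-a)+C₁)/EI  [x>a] with C₁=M₀(3b²-L²)/(6L)=-34/3 = (17·(9/2)²/(2·6)-17·((9/2)-4)+(-34/3))/200000 = 17/384000 rad
Superposition: θ = Σ θ_i = 1951309/19200000000 rad ≈ 0.000102 rad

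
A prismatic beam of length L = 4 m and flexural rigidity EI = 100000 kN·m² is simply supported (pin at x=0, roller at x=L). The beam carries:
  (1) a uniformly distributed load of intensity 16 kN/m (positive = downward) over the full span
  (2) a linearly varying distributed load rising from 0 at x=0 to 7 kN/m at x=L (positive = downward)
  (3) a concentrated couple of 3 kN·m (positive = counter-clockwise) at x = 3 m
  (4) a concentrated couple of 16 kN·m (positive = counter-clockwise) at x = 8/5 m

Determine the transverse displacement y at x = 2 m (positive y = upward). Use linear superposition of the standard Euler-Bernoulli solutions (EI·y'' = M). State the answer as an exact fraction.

Load 1 — uniform load w=16 kN/m over full span:
  y_1 = -wx(L³-2Lx²+x³)/(24EI) = -16·2·(4³-2·4·2²+2³)/(24·100000) = -1/1875 m
Load 2 — triangular load w₀=7 kN/m (0→w₀ over full span):
  y_2 = -w₀x(7L⁴-10L²x²+3x⁴)/(360LEI) = -7·2·(7·4⁴-10·4²·2²+3·2⁴)/(360·4·100000) = -7/60000 m
Load 3 — applied couple M₀=3 kN·m at a=3 m (b=L-a=1):
  y_3 = (M₀x³/(6L)+C₁x)/EI  [x≤a] with C₁=M₀(3b²-L²)/(6L)=-13/8 = (3·2³/(6·4)+(-13/8)·2)/100000 = -9/400000 m
Load 4 — applied couple M₀=16 kN·m at a=8/5 m (b=L-a=12/5):
  y_4 = (M₀x³/(6L)-M₀(x-a)²/2+C₁x)/EI  [x>a] with C₁=M₀(3b²-L²)/(6L)=64/75 = (16·2³/(6·4)-16·(2-(8/5))²/2+(64/75)·2)/100000 = 9/156250 m
Superposition: y = Σ y_i = -6149/10000000 m ≈ -0.000615 m

y(2) = -6149/10000000 m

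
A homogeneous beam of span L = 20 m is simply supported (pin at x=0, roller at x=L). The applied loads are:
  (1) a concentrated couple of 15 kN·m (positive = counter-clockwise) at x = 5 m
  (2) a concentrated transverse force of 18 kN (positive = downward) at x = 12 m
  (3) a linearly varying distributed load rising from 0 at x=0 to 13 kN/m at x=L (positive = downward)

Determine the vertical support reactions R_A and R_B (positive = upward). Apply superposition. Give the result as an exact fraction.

Load 1 — applied couple M₀=15 kN·m at a=5 m (b=L-a=15):
  R_A = M₀/L = 15/20 = 3/4 kN
  R_B = -M₀/L = -15/20 = -3/4 kN
Load 2 — point force P=18 kN at a=12 m (b=L-a=8):
  R_A = Pb/L = 18·8/20 = 36/5 kN
  R_B = Pa/L = 18·12/20 = 54/5 kN
Load 3 — triangular load w₀=13 kN/m (0→w₀ over full span):
  R_A = w₀L/6 = 13·20/6 = 130/3 kN
  R_B = w₀L/3 = 13·20/3 = 260/3 kN
Superposition: R_A = 3077/60 kN, R_B = 5803/60 kN

R_A = 3077/60 kN, R_B = 5803/60 kN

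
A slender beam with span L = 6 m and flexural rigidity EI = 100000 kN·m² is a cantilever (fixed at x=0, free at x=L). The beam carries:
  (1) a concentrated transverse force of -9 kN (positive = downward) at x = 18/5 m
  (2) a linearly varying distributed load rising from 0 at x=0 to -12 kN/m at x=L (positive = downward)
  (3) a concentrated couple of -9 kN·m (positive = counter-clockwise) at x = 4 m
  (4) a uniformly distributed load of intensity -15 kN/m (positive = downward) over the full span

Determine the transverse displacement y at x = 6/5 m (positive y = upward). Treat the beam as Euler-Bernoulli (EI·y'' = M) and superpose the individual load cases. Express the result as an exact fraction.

Load 1 — point force P=-9 kN at a=18/5 m (b=L-a=12/5):
  y_1 = -Px²(3a-x)/(6EI)  [x≤a] = -(-9)·(6/5)²·(3·(18/5)-(6/5))/(6·100000) = 81/390625 m
Load 2 — triangular load w₀=-12 kN/m (0→w₀ over full span):
  y_2 = (w₀Lx³/12-w₀L²x²/6-w₀x⁵/(120L))/EI = ((-12)·6·(6/5)³/12-(-12)·6²·(6/5)²/6-(-12)·(6/5)⁵/(120·6))/100000 = 182331/195312500 m
Load 3 — applied couple M₀=-9 kN·m at a=4 m (b=L-a=2):
  y_3 = M₀x²/(2EI)  [x≤a] = (-9)·(6/5)²/(2·100000) = -81/1250000 m
Load 4 — uniform load w=-15 kN/m over full span:
  y_4 = -wx²(x²-4Lx+6L²)/(24EI) = -(-15)·(6/5)²·((6/5)²-4·6·(6/5)+6·6²)/(24·100000) = 10611/6250000 m
Superposition: y = Σ y_i = 1083537/390625000 m ≈ 0.002774 m

y(6/5) = 1083537/390625000 m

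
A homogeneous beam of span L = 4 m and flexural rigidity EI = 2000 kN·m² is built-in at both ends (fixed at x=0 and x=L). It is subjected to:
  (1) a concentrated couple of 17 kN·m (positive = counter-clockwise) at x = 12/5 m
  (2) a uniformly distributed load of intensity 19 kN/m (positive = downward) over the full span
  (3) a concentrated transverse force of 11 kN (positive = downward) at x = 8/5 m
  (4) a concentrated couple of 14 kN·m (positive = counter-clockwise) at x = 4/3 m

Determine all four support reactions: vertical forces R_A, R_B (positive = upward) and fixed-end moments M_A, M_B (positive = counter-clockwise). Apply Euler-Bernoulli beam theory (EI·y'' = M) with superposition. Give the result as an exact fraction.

Load 1 — applied couple M₀=17 kN·m at a=12/5 m (b=L-a=8/5):
  R_A = 6M₀ab/L³ = 6·17·(12/5)·(8/5)/4³ = 153/25 kN
  M_A = M₀b(2a-b)/L² = 17·(8/5)·(2·(12/5)-(8/5))/4² = 136/25 kN·m
  R_B = -6M₀ab/L³ = -6·17·(12/5)·(8/5)/4³ = -153/25 kN
  M_B = M₀a(2b-a)/L² = 17·(12/5)·(2·(8/5)-(12/5))/4² = 51/25 kN·m
Load 2 — uniform load w=19 kN/m over full span:
  R_A = wL/2 = 19·4/2 = 38 kN
  M_A = wL²/12 = 19·4²/12 = 76/3 kN·m
  R_B = wL/2 = 19·4/2 = 38 kN
  M_B = -wL²/12 = -19·4²/12 = -76/3 kN·m
Load 3 — point force P=11 kN at a=8/5 m (b=L-a=12/5):
  R_A = Pb²(3a+b)/L³ = 11·(12/5)²·(3·(8/5)+(12/5))/4³ = 891/125 kN
  M_A = Pab²/L² = 11·(8/5)·(12/5)²/4² = 792/125 kN·m
  R_B = Pa²(a+3b)/L³ = 11·(8/5)²·((8/5)+3·(12/5))/4³ = 484/125 kN
  M_B = -Pa²b/L² = -11·(8/5)²·(12/5)/4² = -528/125 kN·m
Load 4 — applied couple M₀=14 kN·m at a=4/3 m (b=L-a=8/3):
  R_A = 6M₀ab/L³ = 6·14·(4/3)·(8/3)/4³ = 14/3 kN
  M_A = M₀b(2a-b)/L² = 14·(8/3)·(2·(4/3)-(8/3))/4² = 0 kN·m
  R_B = -6M₀ab/L³ = -6·14·(4/3)·(8/3)/4³ = -14/3 kN
  M_B = M₀a(2b-a)/L² = 14·(4/3)·(2·(8/3)-(4/3))/4² = 14/3 kN·m
Superposition: R_A = 20968/375 kN, M_A = 13916/375 kN·m, R_B = 11657/375 kN, M_B = -8569/375 kN·m

R_A = 20968/375 kN, M_A = 13916/375 kN·m, R_B = 11657/375 kN, M_B = -8569/375 kN·m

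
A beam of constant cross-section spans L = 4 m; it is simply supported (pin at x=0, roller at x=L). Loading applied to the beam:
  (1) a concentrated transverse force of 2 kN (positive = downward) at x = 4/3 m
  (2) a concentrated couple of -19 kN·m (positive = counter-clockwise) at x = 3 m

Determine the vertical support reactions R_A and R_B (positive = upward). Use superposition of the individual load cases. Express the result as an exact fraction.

Load 1 — point force P=2 kN at a=4/3 m (b=L-a=8/3):
  R_A = Pb/L = 2·(8/3)/4 = 4/3 kN
  R_B = Pa/L = 2·(4/3)/4 = 2/3 kN
Load 2 — applied couple M₀=-19 kN·m at a=3 m (b=L-a=1):
  R_A = M₀/L = (-19)/4 = -19/4 kN
  R_B = -M₀/L = -(-19)/4 = 19/4 kN
Superposition: R_A = -41/12 kN, R_B = 65/12 kN

R_A = -41/12 kN, R_B = 65/12 kN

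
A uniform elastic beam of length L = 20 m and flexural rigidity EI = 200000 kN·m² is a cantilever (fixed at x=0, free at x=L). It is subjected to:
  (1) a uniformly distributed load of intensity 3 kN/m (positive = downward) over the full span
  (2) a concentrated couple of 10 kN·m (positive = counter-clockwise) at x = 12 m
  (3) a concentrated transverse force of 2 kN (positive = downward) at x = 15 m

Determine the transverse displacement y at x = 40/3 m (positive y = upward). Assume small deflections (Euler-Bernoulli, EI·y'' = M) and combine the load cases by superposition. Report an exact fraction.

Load 1 — uniform load w=3 kN/m over full span:
  y_1 = -wx²(x²-4Lx+6L²)/(24EI) = -3·(40/3)²·((40/3)²-4·20·(40/3)+6·20²)/(24·200000) = -68/405 m
Load 2 — applied couple M₀=10 kN·m at a=12 m (b=L-a=8):
  y_2 = M₀a(2x-a)/(2EI)  [x>a] = 10·12·(2·(40/3)-12)/(2·200000) = 11/2500 m
Load 3 — point force P=2 kN at a=15 m (b=L-a=5):
  y_3 = -Px²(3a-x)/(6EI)  [x≤a] = -2·(40/3)²·(3·15-(40/3))/(6·200000) = -19/2025 m
Superposition: y = Σ y_i = -35009/202500 m ≈ -0.172884 m

y(40/3) = -35009/202500 m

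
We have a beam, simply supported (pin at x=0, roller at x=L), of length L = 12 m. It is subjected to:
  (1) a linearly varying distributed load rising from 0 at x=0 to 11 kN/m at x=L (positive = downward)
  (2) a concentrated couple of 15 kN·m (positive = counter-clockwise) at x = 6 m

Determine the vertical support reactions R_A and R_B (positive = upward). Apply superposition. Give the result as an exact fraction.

R_A = 93/4 kN, R_B = 171/4 kN

Load 1 — triangular load w₀=11 kN/m (0→w₀ over full span):
  R_A = w₀L/6 = 11·12/6 = 22 kN
  R_B = w₀L/3 = 11·12/3 = 44 kN
Load 2 — applied couple M₀=15 kN·m at a=6 m (b=L-a=6):
  R_A = M₀/L = 15/12 = 5/4 kN
  R_B = -M₀/L = -15/12 = -5/4 kN
Superposition: R_A = 93/4 kN, R_B = 171/4 kN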